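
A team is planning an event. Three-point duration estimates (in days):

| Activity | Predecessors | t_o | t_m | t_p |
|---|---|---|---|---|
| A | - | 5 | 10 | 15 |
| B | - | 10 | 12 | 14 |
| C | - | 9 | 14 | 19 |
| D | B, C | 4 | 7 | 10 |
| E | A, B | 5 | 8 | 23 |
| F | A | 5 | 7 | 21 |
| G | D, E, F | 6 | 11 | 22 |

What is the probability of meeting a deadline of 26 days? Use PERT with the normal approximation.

te_A = (5 + 4·10 + 15)/6 = 60/6 = 10; σ²_A = ((15−5)/6)² = 2.778
te_B = (10 + 4·12 + 14)/6 = 72/6 = 12; σ²_B = ((14−10)/6)² = 0.444
te_C = (9 + 4·14 + 19)/6 = 84/6 = 14; σ²_C = ((19−9)/6)² = 2.778
te_D = (4 + 4·7 + 10)/6 = 42/6 = 7; σ²_D = ((10−4)/6)² = 1.000
te_E = (5 + 4·8 + 23)/6 = 60/6 = 10; σ²_E = ((23−5)/6)² = 9.000
te_F = (5 + 4·7 + 21)/6 = 54/6 = 9; σ²_F = ((21−5)/6)² = 7.111
te_G = (6 + 4·11 + 22)/6 = 72/6 = 12; σ²_G = ((22−6)/6)² = 7.111

Forward pass:
ES_A = 0; EF_A = 10
ES_B = 0; EF_B = 12
ES_C = 0; EF_C = 14
ES_D = max(EF_B=12, EF_C=14) = 14; EF_D = 14+7 = 21
ES_E = max(EF_A=10, EF_B=12) = 12; EF_E = 12+10 = 22
ES_F = 10; EF_F = 10+9 = 19
ES_G = max(EF_D=21, EF_E=22, EF_F=19) = 22; EF_G = 22+12 = 34
Expected project duration μ = 34 days. Critical path: B → E → G.

Variance along critical path = 0.444 + 9.000 + 7.111 = 16.556; σ = √16.556 = 4.069 days.
Z = (26 − 34) / 4.069 = -1.966
P(T ≤ 26) = Φ(-1.966) ≈ 0.025

0.025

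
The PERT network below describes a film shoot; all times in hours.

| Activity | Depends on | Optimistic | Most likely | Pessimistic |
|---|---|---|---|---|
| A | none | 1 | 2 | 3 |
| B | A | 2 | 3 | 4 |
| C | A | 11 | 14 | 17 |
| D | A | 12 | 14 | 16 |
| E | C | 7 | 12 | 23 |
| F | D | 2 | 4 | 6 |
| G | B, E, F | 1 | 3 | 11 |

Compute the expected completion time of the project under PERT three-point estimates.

te_A = (1 + 4·2 + 3)/6 = 12/6 = 2
te_B = (2 + 4·3 + 4)/6 = 18/6 = 3
te_C = (11 + 4·14 + 17)/6 = 84/6 = 14
te_D = (12 + 4·14 + 16)/6 = 84/6 = 14
te_E = (7 + 4·12 + 23)/6 = 78/6 = 13
te_F = (2 + 4·4 + 6)/6 = 24/6 = 4
te_G = (1 + 4·3 + 11)/6 = 24/6 = 4

Forward pass:
ES_A = 0; EF_A = 2
ES_B = 2; EF_B = 2+3 = 5
ES_C = 2; EF_C = 2+14 = 16
ES_D = 2; EF_D = 2+14 = 16
ES_E = 16; EF_E = 16+13 = 29
ES_F = 16; EF_F = 16+4 = 20
ES_G = max(EF_B=5, EF_E=29, EF_F=20) = 29; EF_G = 29+4 = 33
Expected project duration μ = 33 hours. Critical path: A → C → E → G.

33 hours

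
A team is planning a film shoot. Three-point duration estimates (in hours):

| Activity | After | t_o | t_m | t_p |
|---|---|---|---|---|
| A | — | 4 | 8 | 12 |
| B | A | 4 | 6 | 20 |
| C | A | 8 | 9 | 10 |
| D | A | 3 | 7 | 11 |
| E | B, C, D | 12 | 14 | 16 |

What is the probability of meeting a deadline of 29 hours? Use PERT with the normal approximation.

0.095

te_A = (4 + 4·8 + 12)/6 = 48/6 = 8; σ²_A = ((12−4)/6)² = 1.778
te_B = (4 + 4·6 + 20)/6 = 48/6 = 8; σ²_B = ((20−4)/6)² = 7.111
te_C = (8 + 4·9 + 10)/6 = 54/6 = 9; σ²_C = ((10−8)/6)² = 0.111
te_D = (3 + 4·7 + 11)/6 = 42/6 = 7; σ²_D = ((11−3)/6)² = 1.778
te_E = (12 + 4·14 + 16)/6 = 84/6 = 14; σ²_E = ((16−12)/6)² = 0.444

Forward pass:
ES_A = 0; EF_A = 8
ES_B = 8; EF_B = 8+8 = 16
ES_C = 8; EF_C = 8+9 = 17
ES_D = 8; EF_D = 8+7 = 15
ES_E = max(EF_B=16, EF_C=17, EF_D=15) = 17; EF_E = 17+14 = 31
Expected project duration μ = 31 hours. Critical path: A → C → E.

Variance along critical path = 1.778 + 0.111 + 0.444 = 2.333; σ = √2.333 = 1.528 hours.
Z = (29 − 31) / 1.528 = -1.309
P(T ≤ 29) = Φ(-1.309) ≈ 0.095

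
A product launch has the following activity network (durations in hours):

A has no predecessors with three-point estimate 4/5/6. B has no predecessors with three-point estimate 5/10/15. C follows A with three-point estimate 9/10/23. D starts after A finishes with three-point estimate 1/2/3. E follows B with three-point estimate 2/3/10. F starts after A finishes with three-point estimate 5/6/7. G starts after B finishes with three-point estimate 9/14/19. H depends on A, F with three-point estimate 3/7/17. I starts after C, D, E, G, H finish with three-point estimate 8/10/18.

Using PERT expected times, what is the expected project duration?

35 hours

te_A = (4 + 4·5 + 6)/6 = 30/6 = 5
te_B = (5 + 4·10 + 15)/6 = 60/6 = 10
te_C = (9 + 4·10 + 23)/6 = 72/6 = 12
te_D = (1 + 4·2 + 3)/6 = 12/6 = 2
te_E = (2 + 4·3 + 10)/6 = 24/6 = 4
te_F = (5 + 4·6 + 7)/6 = 36/6 = 6
te_G = (9 + 4·14 + 19)/6 = 84/6 = 14
te_H = (3 + 4·7 + 17)/6 = 48/6 = 8
te_I = (8 + 4·10 + 18)/6 = 66/6 = 11

Forward pass:
ES_A = 0; EF_A = 5
ES_B = 0; EF_B = 10
ES_C = 5; EF_C = 5+12 = 17
ES_D = 5; EF_D = 5+2 = 7
ES_E = 10; EF_E = 10+4 = 14
ES_F = 5; EF_F = 5+6 = 11
ES_G = 10; EF_G = 10+14 = 24
ES_H = max(EF_A=5, EF_F=11) = 11; EF_H = 11+8 = 19
ES_I = max(EF_C=17, EF_D=7, EF_E=14, EF_G=24, EF_H=19) = 24; EF_I = 24+11 = 35
Expected project duration μ = 35 hours. Critical path: B → G → I.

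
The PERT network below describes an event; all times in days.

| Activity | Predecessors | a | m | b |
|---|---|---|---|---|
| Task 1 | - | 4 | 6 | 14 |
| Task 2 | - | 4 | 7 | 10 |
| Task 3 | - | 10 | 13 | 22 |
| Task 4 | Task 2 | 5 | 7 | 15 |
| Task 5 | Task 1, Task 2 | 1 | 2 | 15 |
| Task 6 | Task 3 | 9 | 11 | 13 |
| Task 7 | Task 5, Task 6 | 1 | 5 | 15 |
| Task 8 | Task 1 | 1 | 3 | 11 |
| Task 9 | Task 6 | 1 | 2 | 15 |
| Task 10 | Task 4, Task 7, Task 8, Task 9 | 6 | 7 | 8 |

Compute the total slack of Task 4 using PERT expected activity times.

te_Task 1 = (4 + 4·6 + 14)/6 = 42/6 = 7
te_Task 2 = (4 + 4·7 + 10)/6 = 42/6 = 7
te_Task 3 = (10 + 4·13 + 22)/6 = 84/6 = 14
te_Task 4 = (5 + 4·7 + 15)/6 = 48/6 = 8
te_Task 5 = (1 + 4·2 + 15)/6 = 24/6 = 4
te_Task 6 = (9 + 4·11 + 13)/6 = 66/6 = 11
te_Task 7 = (1 + 4·5 + 15)/6 = 36/6 = 6
te_Task 8 = (1 + 4·3 + 11)/6 = 24/6 = 4
te_Task 9 = (1 + 4·2 + 15)/6 = 24/6 = 4
te_Task 10 = (6 + 4·7 + 8)/6 = 42/6 = 7

Forward pass:
ES_Task 1 = 0; EF_Task 1 = 7
ES_Task 2 = 0; EF_Task 2 = 7
ES_Task 3 = 0; EF_Task 3 = 14
ES_Task 4 = 7; EF_Task 4 = 7+8 = 15
ES_Task 5 = max(EF_Task 1=7, EF_Task 2=7) = 7; EF_Task 5 = 7+4 = 11
ES_Task 6 = 14; EF_Task 6 = 14+11 = 25
ES_Task 7 = max(EF_Task 5=11, EF_Task 6=25) = 25; EF_Task 7 = 25+6 = 31
ES_Task 8 = 7; EF_Task 8 = 7+4 = 11
ES_Task 9 = 25; EF_Task 9 = 25+4 = 29
ES_Task 10 = max(EF_Task 4=15, EF_Task 7=31, EF_Task 8=11, EF_Task 9=29) = 31; EF_Task 10 = 31+7 = 38
Expected project duration μ = 38 days. Critical path: Task 3 → Task 6 → Task 7 → Task 10.

Backward pass:
LF_Task 10 = 38; LS_Task 10 = 38−7 = 31
LF_Task 9 = LS_Task 10 = 31; LS_Task 9 = 31−4 = 27
LF_Task 8 = LS_Task 10 = 31; LS_Task 8 = 31−4 = 27
LF_Task 7 = LS_Task 10 = 31; LS_Task 7 = 31−6 = 25
LF_Task 6 = min(LS_Task 7=25, LS_Task 9=27) = 25; LS_Task 6 = 25−11 = 14
LF_Task 5 = LS_Task 7 = 25; LS_Task 5 = 25−4 = 21
LF_Task 4 = LS_Task 10 = 31; LS_Task 4 = 31−8 = 23
LF_Task 3 = LS_Task 6 = 14; LS_Task 3 = 14−14 = 0
LF_Task 2 = min(LS_Task 4=23, LS_Task 5=21) = 21; LS_Task 2 = 21−7 = 14
LF_Task 1 = min(LS_Task 5=21, LS_Task 8=27) = 21; LS_Task 1 = 21−7 = 14
Slack_Task 4 = LS_Task 4 − ES_Task 4 = 23 − 7 = 16

16 days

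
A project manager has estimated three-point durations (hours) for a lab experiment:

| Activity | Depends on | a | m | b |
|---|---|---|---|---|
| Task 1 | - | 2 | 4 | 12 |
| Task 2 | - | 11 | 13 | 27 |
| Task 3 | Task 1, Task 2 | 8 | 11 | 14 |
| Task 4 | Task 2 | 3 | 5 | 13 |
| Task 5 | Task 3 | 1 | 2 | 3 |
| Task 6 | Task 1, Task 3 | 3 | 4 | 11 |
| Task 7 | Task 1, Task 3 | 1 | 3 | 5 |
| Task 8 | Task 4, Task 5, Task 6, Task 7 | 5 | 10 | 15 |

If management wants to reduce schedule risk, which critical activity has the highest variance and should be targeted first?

Task 2

te_Task 1 = (2 + 4·4 + 12)/6 = 30/6 = 5; σ²_Task 1 = ((12−2)/6)² = 2.778
te_Task 2 = (11 + 4·13 + 27)/6 = 90/6 = 15; σ²_Task 2 = ((27−11)/6)² = 7.111
te_Task 3 = (8 + 4·11 + 14)/6 = 66/6 = 11; σ²_Task 3 = ((14−8)/6)² = 1.000
te_Task 4 = (3 + 4·5 + 13)/6 = 36/6 = 6; σ²_Task 4 = ((13−3)/6)² = 2.778
te_Task 5 = (1 + 4·2 + 3)/6 = 12/6 = 2; σ²_Task 5 = ((3−1)/6)² = 0.111
te_Task 6 = (3 + 4·4 + 11)/6 = 30/6 = 5; σ²_Task 6 = ((11−3)/6)² = 1.778
te_Task 7 = (1 + 4·3 + 5)/6 = 18/6 = 3; σ²_Task 7 = ((5−1)/6)² = 0.444
te_Task 8 = (5 + 4·10 + 15)/6 = 60/6 = 10; σ²_Task 8 = ((15−5)/6)² = 2.778

Forward pass:
ES_Task 1 = 0; EF_Task 1 = 5
ES_Task 2 = 0; EF_Task 2 = 15
ES_Task 3 = max(EF_Task 1=5, EF_Task 2=15) = 15; EF_Task 3 = 15+11 = 26
ES_Task 4 = 15; EF_Task 4 = 15+6 = 21
ES_Task 5 = 26; EF_Task 5 = 26+2 = 28
ES_Task 6 = max(EF_Task 1=5, EF_Task 3=26) = 26; EF_Task 6 = 26+5 = 31
ES_Task 7 = max(EF_Task 1=5, EF_Task 3=26) = 26; EF_Task 7 = 26+3 = 29
ES_Task 8 = max(EF_Task 4=21, EF_Task 5=28, EF_Task 6=31, EF_Task 7=29) = 31; EF_Task 8 = 31+10 = 41
Expected project duration μ = 41 hours. Critical path: Task 2 → Task 3 → Task 6 → Task 8.

Variances on critical path: σ²_Task 2=7.111, σ²_Task 3=1.000, σ²_Task 6=1.778, σ²_Task 8=2.778.
Largest is σ²_Task 2 = 7.111.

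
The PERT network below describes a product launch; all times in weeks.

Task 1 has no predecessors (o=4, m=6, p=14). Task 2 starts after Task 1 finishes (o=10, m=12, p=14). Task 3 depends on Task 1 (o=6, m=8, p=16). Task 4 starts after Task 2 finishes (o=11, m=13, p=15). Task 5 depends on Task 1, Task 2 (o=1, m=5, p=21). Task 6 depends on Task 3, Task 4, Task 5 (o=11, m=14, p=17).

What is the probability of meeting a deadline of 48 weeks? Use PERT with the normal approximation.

te_Task 1 = (4 + 4·6 + 14)/6 = 42/6 = 7; σ²_Task 1 = ((14−4)/6)² = 2.778
te_Task 2 = (10 + 4·12 + 14)/6 = 72/6 = 12; σ²_Task 2 = ((14−10)/6)² = 0.444
te_Task 3 = (6 + 4·8 + 16)/6 = 54/6 = 9; σ²_Task 3 = ((16−6)/6)² = 2.778
te_Task 4 = (11 + 4·13 + 15)/6 = 78/6 = 13; σ²_Task 4 = ((15−11)/6)² = 0.444
te_Task 5 = (1 + 4·5 + 21)/6 = 42/6 = 7; σ²_Task 5 = ((21−1)/6)² = 11.111
te_Task 6 = (11 + 4·14 + 17)/6 = 84/6 = 14; σ²_Task 6 = ((17−11)/6)² = 1.000

Forward pass:
ES_Task 1 = 0; EF_Task 1 = 7
ES_Task 2 = 7; EF_Task 2 = 7+12 = 19
ES_Task 3 = 7; EF_Task 3 = 7+9 = 16
ES_Task 4 = 19; EF_Task 4 = 19+13 = 32
ES_Task 5 = max(EF_Task 1=7, EF_Task 2=19) = 19; EF_Task 5 = 19+7 = 26
ES_Task 6 = max(EF_Task 3=16, EF_Task 4=32, EF_Task 5=26) = 32; EF_Task 6 = 32+14 = 46
Expected project duration μ = 46 weeks. Critical path: Task 1 → Task 2 → Task 4 → Task 6.

Variance along critical path = 2.778 + 0.444 + 0.444 + 1.000 = 4.667; σ = √4.667 = 2.160 weeks.
Z = (48 − 46) / 2.160 = 0.926
P(T ≤ 48) = Φ(0.926) ≈ 0.823

0.823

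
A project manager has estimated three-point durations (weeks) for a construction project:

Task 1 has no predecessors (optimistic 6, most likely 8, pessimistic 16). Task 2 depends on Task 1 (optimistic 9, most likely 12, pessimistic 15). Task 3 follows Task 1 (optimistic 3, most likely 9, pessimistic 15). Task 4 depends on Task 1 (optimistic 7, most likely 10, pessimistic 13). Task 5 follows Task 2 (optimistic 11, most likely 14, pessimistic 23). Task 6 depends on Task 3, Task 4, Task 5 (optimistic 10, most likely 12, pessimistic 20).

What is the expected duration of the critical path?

49 weeks

te_Task 1 = (6 + 4·8 + 16)/6 = 54/6 = 9
te_Task 2 = (9 + 4·12 + 15)/6 = 72/6 = 12
te_Task 3 = (3 + 4·9 + 15)/6 = 54/6 = 9
te_Task 4 = (7 + 4·10 + 13)/6 = 60/6 = 10
te_Task 5 = (11 + 4·14 + 23)/6 = 90/6 = 15
te_Task 6 = (10 + 4·12 + 20)/6 = 78/6 = 13

Forward pass:
ES_Task 1 = 0; EF_Task 1 = 9
ES_Task 2 = 9; EF_Task 2 = 9+12 = 21
ES_Task 3 = 9; EF_Task 3 = 9+9 = 18
ES_Task 4 = 9; EF_Task 4 = 9+10 = 19
ES_Task 5 = 21; EF_Task 5 = 21+15 = 36
ES_Task 6 = max(EF_Task 3=18, EF_Task 4=19, EF_Task 5=36) = 36; EF_Task 6 = 36+13 = 49
Expected project duration μ = 49 weeks. Critical path: Task 1 → Task 2 → Task 5 → Task 6.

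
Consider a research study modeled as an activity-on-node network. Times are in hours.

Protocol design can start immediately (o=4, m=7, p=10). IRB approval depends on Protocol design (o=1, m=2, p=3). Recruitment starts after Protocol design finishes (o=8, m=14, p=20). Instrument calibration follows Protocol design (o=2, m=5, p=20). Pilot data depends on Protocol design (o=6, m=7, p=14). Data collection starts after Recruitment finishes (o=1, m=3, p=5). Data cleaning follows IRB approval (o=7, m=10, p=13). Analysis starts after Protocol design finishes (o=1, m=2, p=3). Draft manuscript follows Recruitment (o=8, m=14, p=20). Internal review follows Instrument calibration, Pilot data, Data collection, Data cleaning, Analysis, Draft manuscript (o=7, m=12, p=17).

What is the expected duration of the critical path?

te_Protocol design = (4 + 4·7 + 10)/6 = 42/6 = 7
te_IRB approval = (1 + 4·2 + 3)/6 = 12/6 = 2
te_Recruitment = (8 + 4·14 + 20)/6 = 84/6 = 14
te_Instrument calibration = (2 + 4·5 + 20)/6 = 42/6 = 7
te_Pilot data = (6 + 4·7 + 14)/6 = 48/6 = 8
te_Data collection = (1 + 4·3 + 5)/6 = 18/6 = 3
te_Data cleaning = (7 + 4·10 + 13)/6 = 60/6 = 10
te_Analysis = (1 + 4·2 + 3)/6 = 12/6 = 2
te_Draft manuscript = (8 + 4·14 + 20)/6 = 84/6 = 14
te_Internal review = (7 + 4·12 + 17)/6 = 72/6 = 12

Forward pass:
ES_Protocol design = 0; EF_Protocol design = 7
ES_IRB approval = 7; EF_IRB approval = 7+2 = 9
ES_Recruitment = 7; EF_Recruitment = 7+14 = 21
ES_Instrument calibration = 7; EF_Instrument calibration = 7+7 = 14
ES_Pilot data = 7; EF_Pilot data = 7+8 = 15
ES_Data collection = 21; EF_Data collection = 21+3 = 24
ES_Data cleaning = 9; EF_Data cleaning = 9+10 = 19
ES_Analysis = 7; EF_Analysis = 7+2 = 9
ES_Draft manuscript = 21; EF_Draft manuscript = 21+14 = 35
ES_Internal review = max(EF_Instrument calibration=14, EF_Pilot data=15, EF_Data collection=24, EF_Data cleaning=19, EF_Analysis=9, EF_Draft manuscript=35) = 35; EF_Internal review = 35+12 = 47
Expected project duration μ = 47 hours. Critical path: Protocol design → Recruitment → Draft manuscript → Internal review.

47 hours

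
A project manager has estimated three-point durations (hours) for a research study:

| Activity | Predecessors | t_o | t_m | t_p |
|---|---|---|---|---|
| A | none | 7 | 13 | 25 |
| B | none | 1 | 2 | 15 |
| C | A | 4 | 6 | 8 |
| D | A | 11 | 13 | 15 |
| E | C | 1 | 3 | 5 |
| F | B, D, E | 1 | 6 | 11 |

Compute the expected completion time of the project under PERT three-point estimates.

te_A = (7 + 4·13 + 25)/6 = 84/6 = 14
te_B = (1 + 4·2 + 15)/6 = 24/6 = 4
te_C = (4 + 4·6 + 8)/6 = 36/6 = 6
te_D = (11 + 4·13 + 15)/6 = 78/6 = 13
te_E = (1 + 4·3 + 5)/6 = 18/6 = 3
te_F = (1 + 4·6 + 11)/6 = 36/6 = 6

Forward pass:
ES_A = 0; EF_A = 14
ES_B = 0; EF_B = 4
ES_C = 14; EF_C = 14+6 = 20
ES_D = 14; EF_D = 14+13 = 27
ES_E = 20; EF_E = 20+3 = 23
ES_F = max(EF_B=4, EF_D=27, EF_E=23) = 27; EF_F = 27+6 = 33
Expected project duration μ = 33 hours. Critical path: A → D → F.

33 hours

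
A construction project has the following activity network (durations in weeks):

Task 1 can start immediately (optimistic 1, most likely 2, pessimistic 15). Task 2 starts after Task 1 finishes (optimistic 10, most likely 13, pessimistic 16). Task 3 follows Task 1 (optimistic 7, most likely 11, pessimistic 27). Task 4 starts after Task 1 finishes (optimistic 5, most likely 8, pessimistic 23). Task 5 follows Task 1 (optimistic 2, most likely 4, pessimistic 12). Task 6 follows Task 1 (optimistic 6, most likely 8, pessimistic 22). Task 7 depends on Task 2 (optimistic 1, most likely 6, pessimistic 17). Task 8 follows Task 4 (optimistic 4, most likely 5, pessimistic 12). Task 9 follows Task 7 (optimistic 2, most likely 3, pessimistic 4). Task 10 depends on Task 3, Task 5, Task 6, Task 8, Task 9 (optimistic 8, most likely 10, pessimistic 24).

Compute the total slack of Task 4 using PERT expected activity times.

7 weeks

te_Task 1 = (1 + 4·2 + 15)/6 = 24/6 = 4
te_Task 2 = (10 + 4·13 + 16)/6 = 78/6 = 13
te_Task 3 = (7 + 4·11 + 27)/6 = 78/6 = 13
te_Task 4 = (5 + 4·8 + 23)/6 = 60/6 = 10
te_Task 5 = (2 + 4·4 + 12)/6 = 30/6 = 5
te_Task 6 = (6 + 4·8 + 22)/6 = 60/6 = 10
te_Task 7 = (1 + 4·6 + 17)/6 = 42/6 = 7
te_Task 8 = (4 + 4·5 + 12)/6 = 36/6 = 6
te_Task 9 = (2 + 4·3 + 4)/6 = 18/6 = 3
te_Task 10 = (8 + 4·10 + 24)/6 = 72/6 = 12

Forward pass:
ES_Task 1 = 0; EF_Task 1 = 4
ES_Task 2 = 4; EF_Task 2 = 4+13 = 17
ES_Task 3 = 4; EF_Task 3 = 4+13 = 17
ES_Task 4 = 4; EF_Task 4 = 4+10 = 14
ES_Task 5 = 4; EF_Task 5 = 4+5 = 9
ES_Task 6 = 4; EF_Task 6 = 4+10 = 14
ES_Task 7 = 17; EF_Task 7 = 17+7 = 24
ES_Task 8 = 14; EF_Task 8 = 14+6 = 20
ES_Task 9 = 24; EF_Task 9 = 24+3 = 27
ES_Task 10 = max(EF_Task 3=17, EF_Task 5=9, EF_Task 6=14, EF_Task 8=20, EF_Task 9=27) = 27; EF_Task 10 = 27+12 = 39
Expected project duration μ = 39 weeks. Critical path: Task 1 → Task 2 → Task 7 → Task 9 → Task 10.

Backward pass:
LF_Task 10 = 39; LS_Task 10 = 39−12 = 27
LF_Task 9 = LS_Task 10 = 27; LS_Task 9 = 27−3 = 24
LF_Task 8 = LS_Task 10 = 27; LS_Task 8 = 27−6 = 21
LF_Task 7 = LS_Task 9 = 24; LS_Task 7 = 24−7 = 17
LF_Task 6 = LS_Task 10 = 27; LS_Task 6 = 27−10 = 17
LF_Task 5 = LS_Task 10 = 27; LS_Task 5 = 27−5 = 22
LF_Task 4 = LS_Task 8 = 21; LS_Task 4 = 21−10 = 11
LF_Task 3 = LS_Task 10 = 27; LS_Task 3 = 27−13 = 14
LF_Task 2 = LS_Task 7 = 17; LS_Task 2 = 17−13 = 4
LF_Task 1 = min(LS_Task 2=4, LS_Task 3=14, LS_Task 4=11, LS_Task 5=22, LS_Task 6=17) = 4; LS_Task 1 = 4−4 = 0
Slack_Task 4 = LS_Task 4 − ES_Task 4 = 11 − 4 = 7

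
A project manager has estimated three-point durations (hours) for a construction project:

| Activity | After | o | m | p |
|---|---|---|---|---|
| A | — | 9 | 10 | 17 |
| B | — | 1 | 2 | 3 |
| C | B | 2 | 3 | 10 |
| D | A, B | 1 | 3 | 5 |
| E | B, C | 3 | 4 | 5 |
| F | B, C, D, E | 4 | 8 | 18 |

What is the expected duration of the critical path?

te_A = (9 + 4·10 + 17)/6 = 66/6 = 11
te_B = (1 + 4·2 + 3)/6 = 12/6 = 2
te_C = (2 + 4·3 + 10)/6 = 24/6 = 4
te_D = (1 + 4·3 + 5)/6 = 18/6 = 3
te_E = (3 + 4·4 + 5)/6 = 24/6 = 4
te_F = (4 + 4·8 + 18)/6 = 54/6 = 9

Forward pass:
ES_A = 0; EF_A = 11
ES_B = 0; EF_B = 2
ES_C = 2; EF_C = 2+4 = 6
ES_D = max(EF_A=11, EF_B=2) = 11; EF_D = 11+3 = 14
ES_E = max(EF_B=2, EF_C=6) = 6; EF_E = 6+4 = 10
ES_F = max(EF_B=2, EF_C=6, EF_D=14, EF_E=10) = 14; EF_F = 14+9 = 23
Expected project duration μ = 23 hours. Critical path: A → D → F.

23 hours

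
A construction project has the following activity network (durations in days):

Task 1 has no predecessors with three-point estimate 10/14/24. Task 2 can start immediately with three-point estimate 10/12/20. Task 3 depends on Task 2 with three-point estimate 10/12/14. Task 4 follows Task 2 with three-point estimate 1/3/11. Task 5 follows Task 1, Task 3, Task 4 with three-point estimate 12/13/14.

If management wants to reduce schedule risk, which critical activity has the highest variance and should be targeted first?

te_Task 1 = (10 + 4·14 + 24)/6 = 90/6 = 15; σ²_Task 1 = ((24−10)/6)² = 5.444
te_Task 2 = (10 + 4·12 + 20)/6 = 78/6 = 13; σ²_Task 2 = ((20−10)/6)² = 2.778
te_Task 3 = (10 + 4·12 + 14)/6 = 72/6 = 12; σ²_Task 3 = ((14−10)/6)² = 0.444
te_Task 4 = (1 + 4·3 + 11)/6 = 24/6 = 4; σ²_Task 4 = ((11−1)/6)² = 2.778
te_Task 5 = (12 + 4·13 + 14)/6 = 78/6 = 13; σ²_Task 5 = ((14−12)/6)² = 0.111

Forward pass:
ES_Task 1 = 0; EF_Task 1 = 15
ES_Task 2 = 0; EF_Task 2 = 13
ES_Task 3 = 13; EF_Task 3 = 13+12 = 25
ES_Task 4 = 13; EF_Task 4 = 13+4 = 17
ES_Task 5 = max(EF_Task 1=15, EF_Task 3=25, EF_Task 4=17) = 25; EF_Task 5 = 25+13 = 38
Expected project duration μ = 38 days. Critical path: Task 2 → Task 3 → Task 5.

Variances on critical path: σ²_Task 2=2.778, σ²_Task 3=0.444, σ²_Task 5=0.111.
Largest is σ²_Task 2 = 2.778.

Task 2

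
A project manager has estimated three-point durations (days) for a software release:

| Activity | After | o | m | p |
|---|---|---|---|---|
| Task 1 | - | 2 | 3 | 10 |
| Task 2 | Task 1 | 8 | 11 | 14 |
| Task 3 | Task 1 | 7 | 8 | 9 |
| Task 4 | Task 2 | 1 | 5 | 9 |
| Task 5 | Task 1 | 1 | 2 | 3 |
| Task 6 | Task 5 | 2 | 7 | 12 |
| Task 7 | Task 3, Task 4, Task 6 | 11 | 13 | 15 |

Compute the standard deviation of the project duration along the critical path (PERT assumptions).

2.24 days

te_Task 1 = (2 + 4·3 + 10)/6 = 24/6 = 4; σ²_Task 1 = ((10−2)/6)² = 1.778
te_Task 2 = (8 + 4·11 + 14)/6 = 66/6 = 11; σ²_Task 2 = ((14−8)/6)² = 1.000
te_Task 3 = (7 + 4·8 + 9)/6 = 48/6 = 8; σ²_Task 3 = ((9−7)/6)² = 0.111
te_Task 4 = (1 + 4·5 + 9)/6 = 30/6 = 5; σ²_Task 4 = ((9−1)/6)² = 1.778
te_Task 5 = (1 + 4·2 + 3)/6 = 12/6 = 2; σ²_Task 5 = ((3−1)/6)² = 0.111
te_Task 6 = (2 + 4·7 + 12)/6 = 42/6 = 7; σ²_Task 6 = ((12−2)/6)² = 2.778
te_Task 7 = (11 + 4·13 + 15)/6 = 78/6 = 13; σ²_Task 7 = ((15−11)/6)² = 0.444

Forward pass:
ES_Task 1 = 0; EF_Task 1 = 4
ES_Task 2 = 4; EF_Task 2 = 4+11 = 15
ES_Task 3 = 4; EF_Task 3 = 4+8 = 12
ES_Task 4 = 15; EF_Task 4 = 15+5 = 20
ES_Task 5 = 4; EF_Task 5 = 4+2 = 6
ES_Task 6 = 6; EF_Task 6 = 6+7 = 13
ES_Task 7 = max(EF_Task 3=12, EF_Task 4=20, EF_Task 6=13) = 20; EF_Task 7 = 20+13 = 33
Expected project duration μ = 33 days. Critical path: Task 1 → Task 2 → Task 4 → Task 7.

Variance along critical path = 1.778 + 1.000 + 1.778 + 0.444 = 5.000
σ = √5.000 = 2.236 days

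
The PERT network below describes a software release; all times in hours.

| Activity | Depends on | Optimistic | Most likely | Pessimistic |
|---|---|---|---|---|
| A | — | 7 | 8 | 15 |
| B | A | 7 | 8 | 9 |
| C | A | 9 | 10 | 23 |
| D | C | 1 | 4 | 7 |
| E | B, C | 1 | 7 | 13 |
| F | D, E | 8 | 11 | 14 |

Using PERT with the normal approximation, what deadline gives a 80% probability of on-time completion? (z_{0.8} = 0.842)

41.9 hours

te_A = (7 + 4·8 + 15)/6 = 54/6 = 9; σ²_A = ((15−7)/6)² = 1.778
te_B = (7 + 4·8 + 9)/6 = 48/6 = 8; σ²_B = ((9−7)/6)² = 0.111
te_C = (9 + 4·10 + 23)/6 = 72/6 = 12; σ²_C = ((23−9)/6)² = 5.444
te_D = (1 + 4·4 + 7)/6 = 24/6 = 4; σ²_D = ((7−1)/6)² = 1.000
te_E = (1 + 4·7 + 13)/6 = 42/6 = 7; σ²_E = ((13−1)/6)² = 4.000
te_F = (8 + 4·11 + 14)/6 = 66/6 = 11; σ²_F = ((14−8)/6)² = 1.000

Forward pass:
ES_A = 0; EF_A = 9
ES_B = 9; EF_B = 9+8 = 17
ES_C = 9; EF_C = 9+12 = 21
ES_D = 21; EF_D = 21+4 = 25
ES_E = max(EF_B=17, EF_C=21) = 21; EF_E = 21+7 = 28
ES_F = max(EF_D=25, EF_E=28) = 28; EF_F = 28+11 = 39
Expected project duration μ = 39 hours. Critical path: A → C → E → F.

Variance along critical path = 1.778 + 5.444 + 4.000 + 1.000 = 12.222; σ = 3.496 hours.
D = μ + z·σ = 39 + 0.842·3.496 = 41.9 hours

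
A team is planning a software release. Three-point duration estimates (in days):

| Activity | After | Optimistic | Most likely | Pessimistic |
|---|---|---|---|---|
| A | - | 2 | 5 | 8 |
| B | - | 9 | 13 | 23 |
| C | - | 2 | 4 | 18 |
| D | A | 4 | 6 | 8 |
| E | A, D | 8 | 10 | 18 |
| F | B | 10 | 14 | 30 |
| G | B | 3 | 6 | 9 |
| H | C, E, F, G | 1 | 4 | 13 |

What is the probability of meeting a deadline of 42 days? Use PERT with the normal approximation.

te_A = (2 + 4·5 + 8)/6 = 30/6 = 5; σ²_A = ((8−2)/6)² = 1.000
te_B = (9 + 4·13 + 23)/6 = 84/6 = 14; σ²_B = ((23−9)/6)² = 5.444
te_C = (2 + 4·4 + 18)/6 = 36/6 = 6; σ²_C = ((18−2)/6)² = 7.111
te_D = (4 + 4·6 + 8)/6 = 36/6 = 6; σ²_D = ((8−4)/6)² = 0.444
te_E = (8 + 4·10 + 18)/6 = 66/6 = 11; σ²_E = ((18−8)/6)² = 2.778
te_F = (10 + 4·14 + 30)/6 = 96/6 = 16; σ²_F = ((30−10)/6)² = 11.111
te_G = (3 + 4·6 + 9)/6 = 36/6 = 6; σ²_G = ((9−3)/6)² = 1.000
te_H = (1 + 4·4 + 13)/6 = 30/6 = 5; σ²_H = ((13−1)/6)² = 4.000

Forward pass:
ES_A = 0; EF_A = 5
ES_B = 0; EF_B = 14
ES_C = 0; EF_C = 6
ES_D = 5; EF_D = 5+6 = 11
ES_E = max(EF_A=5, EF_D=11) = 11; EF_E = 11+11 = 22
ES_F = 14; EF_F = 14+16 = 30
ES_G = 14; EF_G = 14+6 = 20
ES_H = max(EF_C=6, EF_E=22, EF_F=30, EF_G=20) = 30; EF_H = 30+5 = 35
Expected project duration μ = 35 days. Critical path: B → F → H.

Variance along critical path = 5.444 + 11.111 + 4.000 = 20.556; σ = √20.556 = 4.534 days.
Z = (42 − 35) / 4.534 = 1.544
P(T ≤ 42) = Φ(1.544) ≈ 0.939

0.939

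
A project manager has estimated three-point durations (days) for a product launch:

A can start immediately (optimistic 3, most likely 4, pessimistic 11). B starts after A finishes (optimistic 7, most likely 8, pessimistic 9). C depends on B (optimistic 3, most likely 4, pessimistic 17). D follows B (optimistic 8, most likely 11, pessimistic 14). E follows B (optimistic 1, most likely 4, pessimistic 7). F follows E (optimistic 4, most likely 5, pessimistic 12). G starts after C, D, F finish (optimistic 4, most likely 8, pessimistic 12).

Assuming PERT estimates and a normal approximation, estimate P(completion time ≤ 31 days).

0.322

te_A = (3 + 4·4 + 11)/6 = 30/6 = 5; σ²_A = ((11−3)/6)² = 1.778
te_B = (7 + 4·8 + 9)/6 = 48/6 = 8; σ²_B = ((9−7)/6)² = 0.111
te_C = (3 + 4·4 + 17)/6 = 36/6 = 6; σ²_C = ((17−3)/6)² = 5.444
te_D = (8 + 4·11 + 14)/6 = 66/6 = 11; σ²_D = ((14−8)/6)² = 1.000
te_E = (1 + 4·4 + 7)/6 = 24/6 = 4; σ²_E = ((7−1)/6)² = 1.000
te_F = (4 + 4·5 + 12)/6 = 36/6 = 6; σ²_F = ((12−4)/6)² = 1.778
te_G = (4 + 4·8 + 12)/6 = 48/6 = 8; σ²_G = ((12−4)/6)² = 1.778

Forward pass:
ES_A = 0; EF_A = 5
ES_B = 5; EF_B = 5+8 = 13
ES_C = 13; EF_C = 13+6 = 19
ES_D = 13; EF_D = 13+11 = 24
ES_E = 13; EF_E = 13+4 = 17
ES_F = 17; EF_F = 17+6 = 23
ES_G = max(EF_C=19, EF_D=24, EF_F=23) = 24; EF_G = 24+8 = 32
Expected project duration μ = 32 days. Critical path: A → B → D → G.

Variance along critical path = 1.778 + 0.111 + 1.000 + 1.778 = 4.667; σ = √4.667 = 2.160 days.
Z = (31 − 32) / 2.160 = -0.463
P(T ≤ 31) = Φ(-0.463) ≈ 0.322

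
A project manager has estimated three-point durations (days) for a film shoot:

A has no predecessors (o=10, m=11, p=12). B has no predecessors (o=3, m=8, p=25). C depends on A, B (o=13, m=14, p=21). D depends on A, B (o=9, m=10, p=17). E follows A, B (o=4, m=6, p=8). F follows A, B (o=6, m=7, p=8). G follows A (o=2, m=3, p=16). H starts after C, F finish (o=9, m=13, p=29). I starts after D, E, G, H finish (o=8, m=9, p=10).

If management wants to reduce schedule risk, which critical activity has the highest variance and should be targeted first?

te_A = (10 + 4·11 + 12)/6 = 66/6 = 11; σ²_A = ((12−10)/6)² = 0.111
te_B = (3 + 4·8 + 25)/6 = 60/6 = 10; σ²_B = ((25−3)/6)² = 13.444
te_C = (13 + 4·14 + 21)/6 = 90/6 = 15; σ²_C = ((21−13)/6)² = 1.778
te_D = (9 + 4·10 + 17)/6 = 66/6 = 11; σ²_D = ((17−9)/6)² = 1.778
te_E = (4 + 4·6 + 8)/6 = 36/6 = 6; σ²_E = ((8−4)/6)² = 0.444
te_F = (6 + 4·7 + 8)/6 = 42/6 = 7; σ²_F = ((8−6)/6)² = 0.111
te_G = (2 + 4·3 + 16)/6 = 30/6 = 5; σ²_G = ((16−2)/6)² = 5.444
te_H = (9 + 4·13 + 29)/6 = 90/6 = 15; σ²_H = ((29−9)/6)² = 11.111
te_I = (8 + 4·9 + 10)/6 = 54/6 = 9; σ²_I = ((10−8)/6)² = 0.111

Forward pass:
ES_A = 0; EF_A = 11
ES_B = 0; EF_B = 10
ES_C = max(EF_A=11, EF_B=10) = 11; EF_C = 11+15 = 26
ES_D = max(EF_A=11, EF_B=10) = 11; EF_D = 11+11 = 22
ES_E = max(EF_A=11, EF_B=10) = 11; EF_E = 11+6 = 17
ES_F = max(EF_A=11, EF_B=10) = 11; EF_F = 11+7 = 18
ES_G = 11; EF_G = 11+5 = 16
ES_H = max(EF_C=26, EF_F=18) = 26; EF_H = 26+15 = 41
ES_I = max(EF_D=22, EF_E=17, EF_G=16, EF_H=41) = 41; EF_I = 41+9 = 50
Expected project duration μ = 50 days. Critical path: A → C → H → I.

Variances on critical path: σ²_A=0.111, σ²_C=1.778, σ²_H=11.111, σ²_I=0.111.
Largest is σ²_H = 11.111.

H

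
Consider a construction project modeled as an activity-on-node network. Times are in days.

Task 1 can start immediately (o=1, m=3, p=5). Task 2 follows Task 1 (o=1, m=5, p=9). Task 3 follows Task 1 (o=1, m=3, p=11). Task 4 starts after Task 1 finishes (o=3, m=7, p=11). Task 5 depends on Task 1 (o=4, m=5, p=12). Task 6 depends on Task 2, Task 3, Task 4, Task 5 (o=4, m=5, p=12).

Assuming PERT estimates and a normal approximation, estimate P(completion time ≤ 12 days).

0.023

te_Task 1 = (1 + 4·3 + 5)/6 = 18/6 = 3; σ²_Task 1 = ((5−1)/6)² = 0.444
te_Task 2 = (1 + 4·5 + 9)/6 = 30/6 = 5; σ²_Task 2 = ((9−1)/6)² = 1.778
te_Task 3 = (1 + 4·3 + 11)/6 = 24/6 = 4; σ²_Task 3 = ((11−1)/6)² = 2.778
te_Task 4 = (3 + 4·7 + 11)/6 = 42/6 = 7; σ²_Task 4 = ((11−3)/6)² = 1.778
te_Task 5 = (4 + 4·5 + 12)/6 = 36/6 = 6; σ²_Task 5 = ((12−4)/6)² = 1.778
te_Task 6 = (4 + 4·5 + 12)/6 = 36/6 = 6; σ²_Task 6 = ((12−4)/6)² = 1.778

Forward pass:
ES_Task 1 = 0; EF_Task 1 = 3
ES_Task 2 = 3; EF_Task 2 = 3+5 = 8
ES_Task 3 = 3; EF_Task 3 = 3+4 = 7
ES_Task 4 = 3; EF_Task 4 = 3+7 = 10
ES_Task 5 = 3; EF_Task 5 = 3+6 = 9
ES_Task 6 = max(EF_Task 2=8, EF_Task 3=7, EF_Task 4=10, EF_Task 5=9) = 10; EF_Task 6 = 10+6 = 16
Expected project duration μ = 16 days. Critical path: Task 1 → Task 4 → Task 6.

Variance along critical path = 0.444 + 1.778 + 1.778 = 4.000; σ = √4.000 = 2.000 days.
Z = (12 − 16) / 2.000 = -2.000
P(T ≤ 12) = Φ(-2.000) ≈ 0.023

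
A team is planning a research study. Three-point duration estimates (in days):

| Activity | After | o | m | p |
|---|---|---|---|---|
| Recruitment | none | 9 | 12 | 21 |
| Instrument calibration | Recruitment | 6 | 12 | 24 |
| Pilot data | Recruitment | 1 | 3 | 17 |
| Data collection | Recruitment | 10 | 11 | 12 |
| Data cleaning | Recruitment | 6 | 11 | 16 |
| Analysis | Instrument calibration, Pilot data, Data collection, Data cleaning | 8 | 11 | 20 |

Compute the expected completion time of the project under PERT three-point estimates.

38 days

te_Recruitment = (9 + 4·12 + 21)/6 = 78/6 = 13
te_Instrument calibration = (6 + 4·12 + 24)/6 = 78/6 = 13
te_Pilot data = (1 + 4·3 + 17)/6 = 30/6 = 5
te_Data collection = (10 + 4·11 + 12)/6 = 66/6 = 11
te_Data cleaning = (6 + 4·11 + 16)/6 = 66/6 = 11
te_Analysis = (8 + 4·11 + 20)/6 = 72/6 = 12

Forward pass:
ES_Recruitment = 0; EF_Recruitment = 13
ES_Instrument calibration = 13; EF_Instrument calibration = 13+13 = 26
ES_Pilot data = 13; EF_Pilot data = 13+5 = 18
ES_Data collection = 13; EF_Data collection = 13+11 = 24
ES_Data cleaning = 13; EF_Data cleaning = 13+11 = 24
ES_Analysis = max(EF_Instrument calibration=26, EF_Pilot data=18, EF_Data collection=24, EF_Data cleaning=24) = 26; EF_Analysis = 26+12 = 38
Expected project duration μ = 38 days. Critical path: Recruitment → Instrument calibration → Analysis.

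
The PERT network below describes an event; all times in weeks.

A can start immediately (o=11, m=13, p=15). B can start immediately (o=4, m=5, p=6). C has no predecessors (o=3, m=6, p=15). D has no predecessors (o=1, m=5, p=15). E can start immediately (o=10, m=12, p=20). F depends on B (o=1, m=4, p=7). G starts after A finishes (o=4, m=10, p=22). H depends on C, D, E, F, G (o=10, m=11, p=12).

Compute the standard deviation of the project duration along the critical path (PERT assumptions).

3.09 weeks

te_A = (11 + 4·13 + 15)/6 = 78/6 = 13; σ²_A = ((15−11)/6)² = 0.444
te_B = (4 + 4·5 + 6)/6 = 30/6 = 5; σ²_B = ((6−4)/6)² = 0.111
te_C = (3 + 4·6 + 15)/6 = 42/6 = 7; σ²_C = ((15−3)/6)² = 4.000
te_D = (1 + 4·5 + 15)/6 = 36/6 = 6; σ²_D = ((15−1)/6)² = 5.444
te_E = (10 + 4·12 + 20)/6 = 78/6 = 13; σ²_E = ((20−10)/6)² = 2.778
te_F = (1 + 4·4 + 7)/6 = 24/6 = 4; σ²_F = ((7−1)/6)² = 1.000
te_G = (4 + 4·10 + 22)/6 = 66/6 = 11; σ²_G = ((22−4)/6)² = 9.000
te_H = (10 + 4·11 + 12)/6 = 66/6 = 11; σ²_H = ((12−10)/6)² = 0.111

Forward pass:
ES_A = 0; EF_A = 13
ES_B = 0; EF_B = 5
ES_C = 0; EF_C = 7
ES_D = 0; EF_D = 6
ES_E = 0; EF_E = 13
ES_F = 5; EF_F = 5+4 = 9
ES_G = 13; EF_G = 13+11 = 24
ES_H = max(EF_C=7, EF_D=6, EF_E=13, EF_F=9, EF_G=24) = 24; EF_H = 24+11 = 35
Expected project duration μ = 35 weeks. Critical path: A → G → H.

Variance along critical path = 0.444 + 9.000 + 0.111 = 9.556
σ = √9.556 = 3.091 weeks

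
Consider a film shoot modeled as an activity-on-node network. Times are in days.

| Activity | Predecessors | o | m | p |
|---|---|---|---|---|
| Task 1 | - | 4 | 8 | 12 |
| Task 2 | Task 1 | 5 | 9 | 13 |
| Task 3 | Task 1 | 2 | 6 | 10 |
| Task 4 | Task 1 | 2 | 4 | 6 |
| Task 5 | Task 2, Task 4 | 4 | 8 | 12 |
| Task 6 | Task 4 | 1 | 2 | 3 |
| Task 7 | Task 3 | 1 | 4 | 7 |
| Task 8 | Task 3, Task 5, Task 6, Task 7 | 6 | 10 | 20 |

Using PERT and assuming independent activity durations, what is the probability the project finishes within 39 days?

te_Task 1 = (4 + 4·8 + 12)/6 = 48/6 = 8; σ²_Task 1 = ((12−4)/6)² = 1.778
te_Task 2 = (5 + 4·9 + 13)/6 = 54/6 = 9; σ²_Task 2 = ((13−5)/6)² = 1.778
te_Task 3 = (2 + 4·6 + 10)/6 = 36/6 = 6; σ²_Task 3 = ((10−2)/6)² = 1.778
te_Task 4 = (2 + 4·4 + 6)/6 = 24/6 = 4; σ²_Task 4 = ((6−2)/6)² = 0.444
te_Task 5 = (4 + 4·8 + 12)/6 = 48/6 = 8; σ²_Task 5 = ((12−4)/6)² = 1.778
te_Task 6 = (1 + 4·2 + 3)/6 = 12/6 = 2; σ²_Task 6 = ((3−1)/6)² = 0.111
te_Task 7 = (1 + 4·4 + 7)/6 = 24/6 = 4; σ²_Task 7 = ((7−1)/6)² = 1.000
te_Task 8 = (6 + 4·10 + 20)/6 = 66/6 = 11; σ²_Task 8 = ((20−6)/6)² = 5.444

Forward pass:
ES_Task 1 = 0; EF_Task 1 = 8
ES_Task 2 = 8; EF_Task 2 = 8+9 = 17
ES_Task 3 = 8; EF_Task 3 = 8+6 = 14
ES_Task 4 = 8; EF_Task 4 = 8+4 = 12
ES_Task 5 = max(EF_Task 2=17, EF_Task 4=12) = 17; EF_Task 5 = 17+8 = 25
ES_Task 6 = 12; EF_Task 6 = 12+2 = 14
ES_Task 7 = 14; EF_Task 7 = 14+4 = 18
ES_Task 8 = max(EF_Task 3=14, EF_Task 5=25, EF_Task 6=14, EF_Task 7=18) = 25; EF_Task 8 = 25+11 = 36
Expected project duration μ = 36 days. Critical path: Task 1 → Task 2 → Task 5 → Task 8.

Variance along critical path = 1.778 + 1.778 + 1.778 + 5.444 = 10.778; σ = √10.778 = 3.283 days.
Z = (39 − 36) / 3.283 = 0.914
P(T ≤ 39) = Φ(0.914) ≈ 0.820

0.820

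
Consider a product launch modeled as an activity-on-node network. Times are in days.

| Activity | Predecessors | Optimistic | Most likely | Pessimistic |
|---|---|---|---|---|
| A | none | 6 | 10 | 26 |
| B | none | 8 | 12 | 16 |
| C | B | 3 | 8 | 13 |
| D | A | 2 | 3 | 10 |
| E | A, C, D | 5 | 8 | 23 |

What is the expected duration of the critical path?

30 days

te_A = (6 + 4·10 + 26)/6 = 72/6 = 12
te_B = (8 + 4·12 + 16)/6 = 72/6 = 12
te_C = (3 + 4·8 + 13)/6 = 48/6 = 8
te_D = (2 + 4·3 + 10)/6 = 24/6 = 4
te_E = (5 + 4·8 + 23)/6 = 60/6 = 10

Forward pass:
ES_A = 0; EF_A = 12
ES_B = 0; EF_B = 12
ES_C = 12; EF_C = 12+8 = 20
ES_D = 12; EF_D = 12+4 = 16
ES_E = max(EF_A=12, EF_C=20, EF_D=16) = 20; EF_E = 20+10 = 30
Expected project duration μ = 30 days. Critical path: B → C → E.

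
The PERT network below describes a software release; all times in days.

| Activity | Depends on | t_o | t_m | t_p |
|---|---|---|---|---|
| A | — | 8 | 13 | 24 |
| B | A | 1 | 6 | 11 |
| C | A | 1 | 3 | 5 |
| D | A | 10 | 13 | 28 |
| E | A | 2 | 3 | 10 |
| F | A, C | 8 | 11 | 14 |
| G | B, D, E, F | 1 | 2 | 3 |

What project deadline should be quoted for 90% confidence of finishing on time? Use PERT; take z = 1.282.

te_A = (8 + 4·13 + 24)/6 = 84/6 = 14; σ²_A = ((24−8)/6)² = 7.111
te_B = (1 + 4·6 + 11)/6 = 36/6 = 6; σ²_B = ((11−1)/6)² = 2.778
te_C = (1 + 4·3 + 5)/6 = 18/6 = 3; σ²_C = ((5−1)/6)² = 0.444
te_D = (10 + 4·13 + 28)/6 = 90/6 = 15; σ²_D = ((28−10)/6)² = 9.000
te_E = (2 + 4·3 + 10)/6 = 24/6 = 4; σ²_E = ((10−2)/6)² = 1.778
te_F = (8 + 4·11 + 14)/6 = 66/6 = 11; σ²_F = ((14−8)/6)² = 1.000
te_G = (1 + 4·2 + 3)/6 = 12/6 = 2; σ²_G = ((3−1)/6)² = 0.111

Forward pass:
ES_A = 0; EF_A = 14
ES_B = 14; EF_B = 14+6 = 20
ES_C = 14; EF_C = 14+3 = 17
ES_D = 14; EF_D = 14+15 = 29
ES_E = 14; EF_E = 14+4 = 18
ES_F = max(EF_A=14, EF_C=17) = 17; EF_F = 17+11 = 28
ES_G = max(EF_B=20, EF_D=29, EF_E=18, EF_F=28) = 29; EF_G = 29+2 = 31
Expected project duration μ = 31 days. Critical path: A → D → G.

Variance along critical path = 7.111 + 9.000 + 0.111 = 16.222; σ = 4.028 days.
D = μ + z·σ = 31 + 1.282·4.028 = 36.2 days

36.2 days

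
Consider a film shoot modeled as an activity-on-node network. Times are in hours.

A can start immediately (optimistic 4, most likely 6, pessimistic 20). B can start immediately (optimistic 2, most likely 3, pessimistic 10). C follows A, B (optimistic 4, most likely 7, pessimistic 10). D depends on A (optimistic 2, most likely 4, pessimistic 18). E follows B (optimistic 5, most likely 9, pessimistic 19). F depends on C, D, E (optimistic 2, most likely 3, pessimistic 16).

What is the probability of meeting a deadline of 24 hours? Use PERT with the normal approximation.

te_A = (4 + 4·6 + 20)/6 = 48/6 = 8; σ²_A = ((20−4)/6)² = 7.111
te_B = (2 + 4·3 + 10)/6 = 24/6 = 4; σ²_B = ((10−2)/6)² = 1.778
te_C = (4 + 4·7 + 10)/6 = 42/6 = 7; σ²_C = ((10−4)/6)² = 1.000
te_D = (2 + 4·4 + 18)/6 = 36/6 = 6; σ²_D = ((18−2)/6)² = 7.111
te_E = (5 + 4·9 + 19)/6 = 60/6 = 10; σ²_E = ((19−5)/6)² = 5.444
te_F = (2 + 4·3 + 16)/6 = 30/6 = 5; σ²_F = ((16−2)/6)² = 5.444

Forward pass:
ES_A = 0; EF_A = 8
ES_B = 0; EF_B = 4
ES_C = max(EF_A=8, EF_B=4) = 8; EF_C = 8+7 = 15
ES_D = 8; EF_D = 8+6 = 14
ES_E = 4; EF_E = 4+10 = 14
ES_F = max(EF_C=15, EF_D=14, EF_E=14) = 15; EF_F = 15+5 = 20
Expected project duration μ = 20 hours. Critical path: A → C → F.

Variance along critical path = 7.111 + 1.000 + 5.444 = 13.556; σ = √13.556 = 3.682 hours.
Z = (24 − 20) / 3.682 = 1.086
P(T ≤ 24) = Φ(1.086) ≈ 0.861

0.861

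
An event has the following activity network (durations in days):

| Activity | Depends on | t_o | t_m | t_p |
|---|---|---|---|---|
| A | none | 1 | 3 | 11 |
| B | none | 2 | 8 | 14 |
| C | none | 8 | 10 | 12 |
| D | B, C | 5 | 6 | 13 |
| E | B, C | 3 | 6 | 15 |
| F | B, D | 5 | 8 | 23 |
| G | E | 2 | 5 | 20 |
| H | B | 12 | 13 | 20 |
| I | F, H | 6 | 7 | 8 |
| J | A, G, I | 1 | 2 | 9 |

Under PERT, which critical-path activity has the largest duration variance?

F

te_A = (1 + 4·3 + 11)/6 = 24/6 = 4; σ²_A = ((11−1)/6)² = 2.778
te_B = (2 + 4·8 + 14)/6 = 48/6 = 8; σ²_B = ((14−2)/6)² = 4.000
te_C = (8 + 4·10 + 12)/6 = 60/6 = 10; σ²_C = ((12−8)/6)² = 0.444
te_D = (5 + 4·6 + 13)/6 = 42/6 = 7; σ²_D = ((13−5)/6)² = 1.778
te_E = (3 + 4·6 + 15)/6 = 42/6 = 7; σ²_E = ((15−3)/6)² = 4.000
te_F = (5 + 4·8 + 23)/6 = 60/6 = 10; σ²_F = ((23−5)/6)² = 9.000
te_G = (2 + 4·5 + 20)/6 = 42/6 = 7; σ²_G = ((20−2)/6)² = 9.000
te_H = (12 + 4·13 + 20)/6 = 84/6 = 14; σ²_H = ((20−12)/6)² = 1.778
te_I = (6 + 4·7 + 8)/6 = 42/6 = 7; σ²_I = ((8−6)/6)² = 0.111
te_J = (1 + 4·2 + 9)/6 = 18/6 = 3; σ²_J = ((9−1)/6)² = 1.778

Forward pass:
ES_A = 0; EF_A = 4
ES_B = 0; EF_B = 8
ES_C = 0; EF_C = 10
ES_D = max(EF_B=8, EF_C=10) = 10; EF_D = 10+7 = 17
ES_E = max(EF_B=8, EF_C=10) = 10; EF_E = 10+7 = 17
ES_F = max(EF_B=8, EF_D=17) = 17; EF_F = 17+10 = 27
ES_G = 17; EF_G = 17+7 = 24
ES_H = 8; EF_H = 8+14 = 22
ES_I = max(EF_F=27, EF_H=22) = 27; EF_I = 27+7 = 34
ES_J = max(EF_A=4, EF_G=24, EF_I=34) = 34; EF_J = 34+3 = 37
Expected project duration μ = 37 days. Critical path: C → D → F → I → J.

Variances on critical path: σ²_C=0.444, σ²_D=1.778, σ²_F=9.000, σ²_I=0.111, σ²_J=1.778.
Largest is σ²_F = 9.000.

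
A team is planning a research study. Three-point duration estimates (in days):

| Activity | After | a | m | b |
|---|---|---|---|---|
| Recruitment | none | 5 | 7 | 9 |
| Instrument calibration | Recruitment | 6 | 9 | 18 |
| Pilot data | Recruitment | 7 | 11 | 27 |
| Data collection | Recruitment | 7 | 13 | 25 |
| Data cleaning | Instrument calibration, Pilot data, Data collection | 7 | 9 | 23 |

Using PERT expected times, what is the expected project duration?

te_Recruitment = (5 + 4·7 + 9)/6 = 42/6 = 7
te_Instrument calibration = (6 + 4·9 + 18)/6 = 60/6 = 10
te_Pilot data = (7 + 4·11 + 27)/6 = 78/6 = 13
te_Data collection = (7 + 4·13 + 25)/6 = 84/6 = 14
te_Data cleaning = (7 + 4·9 + 23)/6 = 66/6 = 11

Forward pass:
ES_Recruitment = 0; EF_Recruitment = 7
ES_Instrument calibration = 7; EF_Instrument calibration = 7+10 = 17
ES_Pilot data = 7; EF_Pilot data = 7+13 = 20
ES_Data collection = 7; EF_Data collection = 7+14 = 21
ES_Data cleaning = max(EF_Instrument calibration=17, EF_Pilot data=20, EF_Data collection=21) = 21; EF_Data cleaning = 21+11 = 32
Expected project duration μ = 32 days. Critical path: Recruitment → Data collection → Data cleaning.

32 days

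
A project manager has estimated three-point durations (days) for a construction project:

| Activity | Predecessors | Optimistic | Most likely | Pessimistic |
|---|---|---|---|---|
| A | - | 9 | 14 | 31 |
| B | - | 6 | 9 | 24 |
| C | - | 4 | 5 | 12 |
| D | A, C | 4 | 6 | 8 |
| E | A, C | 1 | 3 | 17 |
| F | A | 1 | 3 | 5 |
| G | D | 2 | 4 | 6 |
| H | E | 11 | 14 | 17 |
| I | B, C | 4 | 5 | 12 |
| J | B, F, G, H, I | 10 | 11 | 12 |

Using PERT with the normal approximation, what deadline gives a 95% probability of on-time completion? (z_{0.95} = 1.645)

te_A = (9 + 4·14 + 31)/6 = 96/6 = 16; σ²_A = ((31−9)/6)² = 13.444
te_B = (6 + 4·9 + 24)/6 = 66/6 = 11; σ²_B = ((24−6)/6)² = 9.000
te_C = (4 + 4·5 + 12)/6 = 36/6 = 6; σ²_C = ((12−4)/6)² = 1.778
te_D = (4 + 4·6 + 8)/6 = 36/6 = 6; σ²_D = ((8−4)/6)² = 0.444
te_E = (1 + 4·3 + 17)/6 = 30/6 = 5; σ²_E = ((17−1)/6)² = 7.111
te_F = (1 + 4·3 + 5)/6 = 18/6 = 3; σ²_F = ((5−1)/6)² = 0.444
te_G = (2 + 4·4 + 6)/6 = 24/6 = 4; σ²_G = ((6−2)/6)² = 0.444
te_H = (11 + 4·14 + 17)/6 = 84/6 = 14; σ²_H = ((17−11)/6)² = 1.000
te_I = (4 + 4·5 + 12)/6 = 36/6 = 6; σ²_I = ((12−4)/6)² = 1.778
te_J = (10 + 4·11 + 12)/6 = 66/6 = 11; σ²_J = ((12−10)/6)² = 0.111

Forward pass:
ES_A = 0; EF_A = 16
ES_B = 0; EF_B = 11
ES_C = 0; EF_C = 6
ES_D = max(EF_A=16, EF_C=6) = 16; EF_D = 16+6 = 22
ES_E = max(EF_A=16, EF_C=6) = 16; EF_E = 16+5 = 21
ES_F = 16; EF_F = 16+3 = 19
ES_G = 22; EF_G = 22+4 = 26
ES_H = 21; EF_H = 21+14 = 35
ES_I = max(EF_B=11, EF_C=6) = 11; EF_I = 11+6 = 17
ES_J = max(EF_B=11, EF_F=19, EF_G=26, EF_H=35, EF_I=17) = 35; EF_J = 35+11 = 46
Expected project duration μ = 46 days. Critical path: A → E → H → J.

Variance along critical path = 13.444 + 7.111 + 1.000 + 0.111 = 21.667; σ = 4.655 days.
D = μ + z·σ = 46 + 1.645·4.655 = 53.7 days

53.7 days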